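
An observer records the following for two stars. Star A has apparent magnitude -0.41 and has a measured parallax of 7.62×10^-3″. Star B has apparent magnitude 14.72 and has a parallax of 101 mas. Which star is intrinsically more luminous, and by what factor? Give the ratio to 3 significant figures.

Star A is more luminous, by a factor of 1.98×10^8.

Star A: d = 1/p = 1/7.62×10^-3″ = 131.2 pc
Star A: M = m − 5 log₁₀ d + 5 = -0.41 − 5·2.1180 + 5 = -6.000
Star B: p = 101 mas = 0.101″ → d = 1/p = 9.901 pc
Star B: M = m − 5 log₁₀ d + 5 = 14.72 − 5·0.9957 + 5 = 14.742
ΔM = M_A − M_B = -6.000 − (14.742) = -20.742; smaller M is more luminous → Star A.
L ratio = 10^(0.4 |ΔM|) = 10^8.297 = 1.980×10^8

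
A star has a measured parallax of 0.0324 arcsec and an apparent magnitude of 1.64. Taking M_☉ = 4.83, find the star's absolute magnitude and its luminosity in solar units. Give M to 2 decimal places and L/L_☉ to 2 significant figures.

M ≈ -0.81; L/L_☉ ≈ 180

d = 1/p = 1/0.0324″ = 30.86 pc
M = m − 5 log₁₀ d + 5 = 1.64 − 5·1.4895 + 5 = -0.807
M − M_☉ = -0.807 − 4.83 = -5.637
L/L_☉ = 10^(−0.4 × -5.637) = 179.8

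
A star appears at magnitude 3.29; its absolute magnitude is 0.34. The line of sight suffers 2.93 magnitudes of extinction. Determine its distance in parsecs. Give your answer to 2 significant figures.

d ≈ 10 pc

m − M = 5 log₁₀(d/10 pc) + A  ⇒  3.29 − (0.34) − 2.93 = 5 log₁₀(d/10)
0.020 = 5 log₁₀(d/10)
log₁₀ d = (m − M − A)/5 + 1 = 1.0040
d = 10^1.0040 = 10.09 pc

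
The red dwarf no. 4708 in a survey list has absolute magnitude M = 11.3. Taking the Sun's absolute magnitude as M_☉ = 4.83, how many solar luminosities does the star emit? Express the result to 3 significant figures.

M − M_☉ = 11.3 − 4.83 = 6.470
L/L_☉ = 10^(−0.4 (M − M_☉)) = 10^-2.588 = 2.582×10^-3

L/L_☉ ≈ 2.58×10^-3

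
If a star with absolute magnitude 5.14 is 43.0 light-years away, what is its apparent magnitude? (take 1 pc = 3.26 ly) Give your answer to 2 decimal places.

d = 43.0 ly / 3.26 = 13.19 pc
m = M + 5 log₁₀ d − 5 = 5.14 + 5·1.1203 − 5 = 5.741

m ≈ 5.74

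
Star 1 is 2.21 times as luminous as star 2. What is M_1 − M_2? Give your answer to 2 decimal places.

Pogson: ΔM = −2.5 log₁₀(ratio) = −2.5 log₁₀(2.21) = −2.5 × 0.3444 = -0.861
Star 1 is brighter, so it has the smaller magnitude: the difference is negative.

M_1 − M_2 ≈ -0.86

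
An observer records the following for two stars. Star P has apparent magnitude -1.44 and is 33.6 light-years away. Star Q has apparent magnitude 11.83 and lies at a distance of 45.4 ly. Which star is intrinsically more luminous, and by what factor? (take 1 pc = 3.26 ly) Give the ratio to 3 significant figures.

Star P: d = 33.6 ly / 3.26 = 10.31 pc
Star P: M = m − 5 log₁₀ d + 5 = -1.44 − 5·1.0131 + 5 = -1.506
Star Q: d = 45.4 ly / 3.26 = 13.93 pc
Star Q: M = m − 5 log₁₀ d + 5 = 11.83 − 5·1.1438 + 5 = 11.111
ΔM = M_P − M_Q = -1.506 − (11.111) = -12.616; smaller M is more luminous → Star P.
L ratio = 10^(0.4 |ΔM|) = 10^5.047 = 111300

Star P is more luminous, by a factor of 111000.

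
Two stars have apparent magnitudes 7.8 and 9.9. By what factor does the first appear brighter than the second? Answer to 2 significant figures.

6.9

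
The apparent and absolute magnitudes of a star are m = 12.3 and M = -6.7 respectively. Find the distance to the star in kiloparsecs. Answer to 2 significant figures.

d ≈ 63 kpc

Distance modulus: m − M = 12.3 − (-6.7) = 19.000
m − M = 5 log₁₀ d − 5
log₁₀ d = (m − M)/5 + 1 = 4.8000
d = 10^4.8000 = 63100 pc
= 63.10 kpc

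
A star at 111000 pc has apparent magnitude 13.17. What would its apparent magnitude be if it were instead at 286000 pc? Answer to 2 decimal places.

m ≈ 15.23

Flux ∝ 1/d², so Δm = 5 log₁₀(d₂/d₁) = 5 log₁₀(286000/111000) = 2.055
m₂ = m₁ + Δm = 13.17 + (2.055) = 15.225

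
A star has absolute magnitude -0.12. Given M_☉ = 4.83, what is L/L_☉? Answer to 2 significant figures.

L/L_☉ ≈ 95

M − M_☉ = -0.12 − 4.83 = -4.950
L/L_☉ = 10^(−0.4 (M − M_☉)) = 10^1.980 = 95.50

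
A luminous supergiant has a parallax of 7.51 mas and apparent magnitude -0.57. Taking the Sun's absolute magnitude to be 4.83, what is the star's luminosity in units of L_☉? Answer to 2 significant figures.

d = 1/p = 1000/7.51 mas = 133.2 pc
M = m − 5 log₁₀ d + 5 = -0.57 − 5·2.1244 + 5 = -6.192
M − M_☉ = -6.192 − 4.83 = -11.022
L/L_☉ = 10^(−0.4 × -11.022) = 25630

L/L_☉ ≈ 26000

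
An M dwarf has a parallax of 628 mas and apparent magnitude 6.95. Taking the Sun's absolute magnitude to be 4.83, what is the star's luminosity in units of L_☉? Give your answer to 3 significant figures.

L/L_☉ ≈ 3.60×10^-3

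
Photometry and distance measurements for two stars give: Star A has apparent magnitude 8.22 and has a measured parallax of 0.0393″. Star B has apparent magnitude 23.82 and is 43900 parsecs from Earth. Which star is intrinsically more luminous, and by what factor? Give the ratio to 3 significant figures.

Star B is more luminous, by a factor of 1.71.

Star A: d = 1/p = 1/0.0393″ = 25.45 pc
Star A: M = m − 5 log₁₀ d + 5 = 8.22 − 5·1.4056 + 5 = 6.192
Star B: M = m − 5 log₁₀ d + 5 = 23.82 − 5·4.6425 + 5 = 5.608
ΔM = M_A − M_B = 6.192 − (5.608) = 0.584; smaller M is more luminous → Star B.
L ratio = 10^(0.4 |ΔM|) = 10^0.234 = 1.713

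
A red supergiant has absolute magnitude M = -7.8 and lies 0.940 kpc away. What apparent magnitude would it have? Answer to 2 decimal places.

d = 0.940 kpc = 940.0 pc
m = M + 5 log₁₀ d − 5 = -7.8 + 5·2.9731 − 5 = 2.066

m ≈ 2.07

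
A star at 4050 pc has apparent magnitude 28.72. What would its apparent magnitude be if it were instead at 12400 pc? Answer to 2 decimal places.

m ≈ 31.15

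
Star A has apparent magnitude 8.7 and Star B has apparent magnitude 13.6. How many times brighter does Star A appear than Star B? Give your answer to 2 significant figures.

Δm = 8.7 − (13.6) = -4.9
Flux ratio = 10^(−0.4 Δm) = 10^(−0.4 × -4.9) = 10^1.960 = 91.20

91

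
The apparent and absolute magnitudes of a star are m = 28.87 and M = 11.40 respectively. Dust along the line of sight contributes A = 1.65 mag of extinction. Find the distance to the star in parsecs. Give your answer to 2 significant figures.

d ≈ 15000 pc

m − M = 5 log₁₀(d/10 pc) + A  ⇒  28.87 − (11.40) − 1.65 = 5 log₁₀(d/10)
15.820 = 5 log₁₀(d/10)
log₁₀ d = (m − M − A)/5 + 1 = 4.1640
d = 10^4.1640 = 14590 pc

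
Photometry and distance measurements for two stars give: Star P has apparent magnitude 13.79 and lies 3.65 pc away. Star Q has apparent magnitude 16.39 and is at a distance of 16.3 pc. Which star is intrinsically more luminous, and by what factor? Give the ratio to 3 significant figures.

Star P: M = m − 5 log₁₀ d + 5 = 13.79 − 5·0.5623 + 5 = 15.979
Star Q: M = m − 5 log₁₀ d + 5 = 16.39 − 5·1.2122 + 5 = 15.329
ΔM = M_P − M_Q = 15.979 − (15.329) = 0.649; smaller M is more luminous → Star Q.
L ratio = 10^(0.4 |ΔM|) = 10^0.260 = 1.819

Star Q is more luminous, by a factor of 1.82.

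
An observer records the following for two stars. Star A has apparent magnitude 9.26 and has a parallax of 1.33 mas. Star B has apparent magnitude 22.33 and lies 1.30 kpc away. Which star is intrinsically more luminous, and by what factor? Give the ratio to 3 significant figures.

Star A is more luminous, by a factor of 56500.

Star A: p = 1.33 mas = 1.33×10^-3″ → d = 1/p = 751.9 pc
Star A: M = m − 5 log₁₀ d + 5 = 9.26 − 5·2.8761 + 5 = -0.121
Star B: d = 1.30 kpc = 1300 pc
Star B: M = m − 5 log₁₀ d + 5 = 22.33 − 5·3.1139 + 5 = 11.760
ΔM = M_A − M_B = -0.121 − (11.760) = -11.881; smaller M is more luminous → Star A.
L ratio = 10^(0.4 |ΔM|) = 10^4.752 = 56550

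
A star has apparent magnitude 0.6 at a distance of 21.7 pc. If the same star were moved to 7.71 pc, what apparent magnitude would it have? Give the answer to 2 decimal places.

m ≈ -1.65

Flux ∝ 1/d², so Δm = 5 log₁₀(d₂/d₁) = 5 log₁₀(7.71/21.7) = -2.247
m₂ = m₁ + Δm = 0.6 + (-2.247) = -1.647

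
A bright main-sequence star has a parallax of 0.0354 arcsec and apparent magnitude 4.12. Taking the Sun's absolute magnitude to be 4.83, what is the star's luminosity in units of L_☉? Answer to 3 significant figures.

d = 1/p = 1/0.0354″ = 28.25 pc
M = m − 5 log₁₀ d + 5 = 4.12 − 5·1.4510 + 5 = 1.865
M − M_☉ = 1.865 − 4.83 = -2.965
L/L_☉ = 10^(−0.4 × -2.965) = 15.35

L/L_☉ ≈ 15.3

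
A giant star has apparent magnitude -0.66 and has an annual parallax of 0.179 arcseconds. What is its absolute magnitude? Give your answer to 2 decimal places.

M ≈ 0.60

d = 1/p = 1/0.179″ = 5.587 pc
5 log₁₀(d/10 pc) = 5 log₁₀(5.587) − 5 = -1.264
M = m − 5 log₁₀(d/10) = -0.66 + 1.264 = 0.604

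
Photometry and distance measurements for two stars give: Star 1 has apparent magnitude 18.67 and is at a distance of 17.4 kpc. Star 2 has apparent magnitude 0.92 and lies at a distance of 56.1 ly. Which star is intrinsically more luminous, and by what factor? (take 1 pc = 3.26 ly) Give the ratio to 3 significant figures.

Star 2 is more luminous, by a factor of 12.3.

Star 1: d = 17.4 kpc = 17400 pc
Star 1: M = m − 5 log₁₀ d + 5 = 18.67 − 5·4.2405 + 5 = 2.467
Star 2: d = 56.1 ly / 3.26 = 17.21 pc
Star 2: M = m − 5 log₁₀ d + 5 = 0.92 − 5·1.2357 + 5 = -0.259
ΔM = M_1 − M_2 = 2.467 − (-0.259) = 2.726; smaller M is more luminous → Star 2.
L ratio = 10^(0.4 |ΔM|) = 10^1.090 = 12.31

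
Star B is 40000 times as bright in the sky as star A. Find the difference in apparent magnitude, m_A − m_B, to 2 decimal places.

m_A − m_B ≈ 11.51

Pogson: Δm = −2.5 log₁₀(ratio) = −2.5 log₁₀(40000) = −2.5 × 4.6021 = -11.505
Star B is brighter so has the smaller magnitude: m_A − m_B is positive.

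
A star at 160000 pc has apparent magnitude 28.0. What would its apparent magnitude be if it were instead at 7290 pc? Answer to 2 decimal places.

Flux ∝ 1/d², so Δm = 5 log₁₀(d₂/d₁) = 5 log₁₀(7290/160000) = -6.707
m₂ = m₁ + Δm = 28.0 + (-6.707) = 21.293

m ≈ 21.29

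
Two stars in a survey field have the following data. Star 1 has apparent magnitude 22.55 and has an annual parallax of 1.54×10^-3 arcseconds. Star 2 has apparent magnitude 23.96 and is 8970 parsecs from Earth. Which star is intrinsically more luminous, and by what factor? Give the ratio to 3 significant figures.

Star 2 is more luminous, by a factor of 52.1.

Star 1: d = 1/p = 1/1.54×10^-3″ = 649.4 pc
Star 1: M = m − 5 log₁₀ d + 5 = 22.55 − 5·2.8125 + 5 = 13.488
Star 2: M = m − 5 log₁₀ d + 5 = 23.96 − 5·3.9528 + 5 = 9.196
ΔM = M_1 − M_2 = 13.488 − (9.196) = 4.292; smaller M is more luminous → Star 2.
L ratio = 10^(0.4 |ΔM|) = 10^1.717 = 52.07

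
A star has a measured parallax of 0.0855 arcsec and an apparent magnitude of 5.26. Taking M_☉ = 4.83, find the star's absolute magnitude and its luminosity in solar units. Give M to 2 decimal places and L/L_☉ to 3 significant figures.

d = 1/p = 1/0.0855″ = 11.70 pc
M = m − 5 log₁₀ d + 5 = 5.26 − 5·1.0680 + 5 = 4.920
M − M_☉ = 4.920 − 4.83 = 0.090
L/L_☉ = 10^(−0.4 × 0.090) = 0.9206

M ≈ 4.92; L/L_☉ ≈ 0.921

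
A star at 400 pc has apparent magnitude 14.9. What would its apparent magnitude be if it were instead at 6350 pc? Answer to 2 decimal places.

m ≈ 20.90

Flux ∝ 1/d², so Δm = 5 log₁₀(d₂/d₁) = 5 log₁₀(6350/400) = 6.004
m₂ = m₁ + Δm = 14.9 + (6.004) = 20.904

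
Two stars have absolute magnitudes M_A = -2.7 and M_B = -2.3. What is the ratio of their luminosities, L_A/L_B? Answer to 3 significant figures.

ΔM = M_A − M_B = -0.4
L_A/L_B = 10^(−0.4 ΔM) = 10^0.160 = 1.445

L_A/L_B ≈ 1.45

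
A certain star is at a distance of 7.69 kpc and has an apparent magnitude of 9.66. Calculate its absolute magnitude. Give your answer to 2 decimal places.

M ≈ -4.77

d = 7.69 kpc = 7690 pc
5 log₁₀(d/10 pc) = 5 log₁₀(7690) − 5 = 14.430
M = m − 5 log₁₀(d/10) = 9.66 − 14.430 = -4.770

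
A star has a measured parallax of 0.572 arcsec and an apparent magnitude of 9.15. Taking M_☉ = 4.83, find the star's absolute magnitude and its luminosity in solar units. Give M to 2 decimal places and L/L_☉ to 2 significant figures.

M ≈ 12.94; L/L_☉ ≈ 5.7×10^-4

d = 1/p = 1/0.572″ = 1.748 pc
M = m − 5 log₁₀ d + 5 = 9.15 − 5·0.2426 + 5 = 12.937
M − M_☉ = 12.937 − 4.83 = 8.107
L/L_☉ = 10^(−0.4 × 8.107) = 5.718×10^-4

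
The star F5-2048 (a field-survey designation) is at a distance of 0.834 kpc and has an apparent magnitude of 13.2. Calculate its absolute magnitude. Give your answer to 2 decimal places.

M ≈ 3.59

d = 0.834 kpc = 834.0 pc
5 log₁₀(d/10 pc) = 5 log₁₀(834.0) − 5 = 9.606
M = m − 5 log₁₀(d/10) = 13.2 − 9.606 = 3.594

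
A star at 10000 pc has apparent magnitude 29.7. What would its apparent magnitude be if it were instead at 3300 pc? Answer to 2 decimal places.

Flux ∝ 1/d², so Δm = 5 log₁₀(d₂/d₁) = 5 log₁₀(3300/10000) = -2.407
m₂ = m₁ + Δm = 29.7 + (-2.407) = 27.293

m ≈ 27.29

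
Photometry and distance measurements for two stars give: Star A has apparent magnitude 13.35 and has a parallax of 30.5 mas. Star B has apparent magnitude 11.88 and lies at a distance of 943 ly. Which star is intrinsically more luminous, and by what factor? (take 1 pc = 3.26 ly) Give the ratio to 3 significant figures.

Star A: p = 30.5 mas = 0.0305″ → d = 1/p = 32.79 pc
Star A: M = m − 5 log₁₀ d + 5 = 13.35 − 5·1.5157 + 5 = 10.771
Star B: d = 943 ly / 3.26 = 289.3 pc
Star B: M = m − 5 log₁₀ d + 5 = 11.88 − 5·2.4613 + 5 = 4.574
ΔM = M_A − M_B = 10.771 − (4.574) = 6.198; smaller M is more luminous → Star B.
L ratio = 10^(0.4 |ΔM|) = 10^2.479 = 301.4

Star B is more luminous, by a factor of 301.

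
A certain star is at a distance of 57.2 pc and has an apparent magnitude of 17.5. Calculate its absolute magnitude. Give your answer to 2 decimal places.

M ≈ 13.71

5 log₁₀(d/10 pc) = 5 log₁₀(57.20) − 5 = 3.787
M = m − 5 log₁₀(d/10) = 17.5 − 3.787 = 13.713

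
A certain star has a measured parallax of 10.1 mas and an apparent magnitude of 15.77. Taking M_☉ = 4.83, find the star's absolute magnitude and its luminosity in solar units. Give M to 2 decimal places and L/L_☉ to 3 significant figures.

M ≈ 10.79; L/L_☉ ≈ 4.12×10^-3

d = 1/p = 1000/10.1 mas = 99.01 pc
M = m − 5 log₁₀ d + 5 = 15.77 − 5·1.9957 + 5 = 10.792
M − M_☉ = 10.792 − 4.83 = 5.962
L/L_☉ = 10^(−0.4 × 5.962) = 4.124×10^-3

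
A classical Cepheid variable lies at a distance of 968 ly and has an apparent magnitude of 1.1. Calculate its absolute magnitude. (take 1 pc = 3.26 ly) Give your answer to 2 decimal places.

M ≈ -6.26

d = 968 ly / 3.26 = 296.9 pc
5 log₁₀(d/10 pc) = 5 log₁₀(296.9) − 5 = 7.363
M = m − 5 log₁₀(d/10) = 1.1 − 7.363 = -6.263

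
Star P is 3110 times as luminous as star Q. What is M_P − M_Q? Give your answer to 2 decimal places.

Pogson: ΔM = −2.5 log₁₀(ratio) = −2.5 log₁₀(3110) = −2.5 × 3.4928 = -8.732
Star P is brighter, so it has the smaller magnitude: the difference is negative.

M_P − M_Q ≈ -8.73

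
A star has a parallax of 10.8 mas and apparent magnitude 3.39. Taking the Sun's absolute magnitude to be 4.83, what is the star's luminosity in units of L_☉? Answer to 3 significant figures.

L/L_☉ ≈ 323

d = 1/p = 1000/10.8 mas = 92.59 pc
M = m − 5 log₁₀ d + 5 = 3.39 − 5·1.9666 + 5 = -1.443
M − M_☉ = -1.443 − 4.83 = -6.273
L/L_☉ = 10^(−0.4 × -6.273) = 323.0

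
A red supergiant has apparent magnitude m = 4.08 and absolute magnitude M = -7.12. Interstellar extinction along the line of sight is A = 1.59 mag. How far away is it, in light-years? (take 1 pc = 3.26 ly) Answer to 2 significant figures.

d ≈ 2700 ly

m − M = 5 log₁₀(d/10 pc) + A  ⇒  4.08 − (-7.12) − 1.59 = 5 log₁₀(d/10)
9.610 = 5 log₁₀(d/10)
log₁₀ d = (m − M − A)/5 + 1 = 2.9220
d = 10^2.9220 = 835.6 pc
= 2724 ly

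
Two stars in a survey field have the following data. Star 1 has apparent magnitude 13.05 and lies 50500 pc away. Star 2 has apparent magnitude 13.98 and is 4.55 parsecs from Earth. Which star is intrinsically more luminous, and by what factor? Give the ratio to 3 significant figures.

Star 1: M = m − 5 log₁₀ d + 5 = 13.05 − 5·4.7033 + 5 = -5.466
Star 2: M = m − 5 log₁₀ d + 5 = 13.98 − 5·0.6580 + 5 = 15.690
ΔM = M_1 − M_2 = -5.466 − (15.690) = -21.156; smaller M is more luminous → Star 1.
L ratio = 10^(0.4 |ΔM|) = 10^8.463 = 2.901×10^8

Star 1 is more luminous, by a factor of 2.90×10^8.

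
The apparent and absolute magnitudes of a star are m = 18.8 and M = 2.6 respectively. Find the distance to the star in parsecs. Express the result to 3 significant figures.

d ≈ 17400 pc

μ = m − M = 16.200
m − M = 5 log₁₀ d − 5
log₁₀ d = (m − M)/5 + 1 = 4.2400
d = 10^4.2400 = 17380 pc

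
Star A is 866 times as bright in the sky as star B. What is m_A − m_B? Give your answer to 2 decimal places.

Pogson: Δm = −2.5 log₁₀(ratio) = −2.5 log₁₀(866) = −2.5 × 2.9375 = -7.344
Star A is brighter, so it has the smaller magnitude: the difference is negative.

m_A − m_B ≈ -7.34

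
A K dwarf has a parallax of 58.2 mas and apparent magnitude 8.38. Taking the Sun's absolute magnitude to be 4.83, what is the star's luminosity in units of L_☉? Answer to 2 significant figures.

d = 1/p = 1000/58.2 mas = 17.18 pc
M = m − 5 log₁₀ d + 5 = 8.38 − 5·1.2351 + 5 = 7.205
M − M_☉ = 7.205 − 4.83 = 2.375
L/L_☉ = 10^(−0.4 × 2.375) = 0.1122

L/L_☉ ≈ 0.11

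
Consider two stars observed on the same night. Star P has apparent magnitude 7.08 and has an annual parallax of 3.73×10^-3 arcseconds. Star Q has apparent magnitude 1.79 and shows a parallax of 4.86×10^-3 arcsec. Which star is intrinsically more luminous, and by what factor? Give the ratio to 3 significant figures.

Star P: d = 1/p = 1/3.73×10^-3″ = 268.1 pc
Star P: M = m − 5 log₁₀ d + 5 = 7.08 − 5·2.4283 + 5 = -0.061
Star Q: d = 1/p = 1/4.86×10^-3″ = 205.8 pc
Star Q: M = m − 5 log₁₀ d + 5 = 1.79 − 5·2.3134 + 5 = -4.777
ΔM = M_P − M_Q = -0.061 − (-4.777) = 4.715; smaller M is more luminous → Star Q.
L ratio = 10^(0.4 |ΔM|) = 10^1.886 = 76.94

Star Q is more luminous, by a factor of 76.9.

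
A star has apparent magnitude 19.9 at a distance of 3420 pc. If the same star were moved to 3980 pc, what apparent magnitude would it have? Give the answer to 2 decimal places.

Flux ∝ 1/d², so Δm = 5 log₁₀(d₂/d₁) = 5 log₁₀(3980/3420) = 0.329
m₂ = m₁ + Δm = 19.9 + (0.329) = 20.229

m ≈ 20.23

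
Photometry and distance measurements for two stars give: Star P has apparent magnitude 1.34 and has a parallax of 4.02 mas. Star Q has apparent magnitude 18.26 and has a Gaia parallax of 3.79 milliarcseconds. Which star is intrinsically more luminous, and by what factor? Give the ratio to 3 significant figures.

Star P is more luminous, by a factor of 5.21×10^6.

Star P: p = 4.02 mas = 4.02×10^-3″ → d = 1/p = 248.8 pc
Star P: M = m − 5 log₁₀ d + 5 = 1.34 − 5·2.3958 + 5 = -5.639
Star Q: p = 3.79 mas = 3.79×10^-3″ → d = 1/p = 263.9 pc
Star Q: M = m − 5 log₁₀ d + 5 = 18.26 − 5·2.4214 + 5 = 11.153
ΔM = M_P − M_Q = -5.639 − (11.153) = -16.792; smaller M is more luminous → Star P.
L ratio = 10^(0.4 |ΔM|) = 10^6.717 = 5.210×10^6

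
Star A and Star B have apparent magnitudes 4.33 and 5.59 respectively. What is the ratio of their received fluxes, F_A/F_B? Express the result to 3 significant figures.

F_A/F_B ≈ 3.19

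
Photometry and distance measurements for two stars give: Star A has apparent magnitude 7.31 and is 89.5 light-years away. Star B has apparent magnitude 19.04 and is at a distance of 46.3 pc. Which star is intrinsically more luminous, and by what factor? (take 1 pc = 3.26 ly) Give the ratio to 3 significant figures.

Star A: d = 89.5 ly / 3.26 = 27.45 pc
Star A: M = m − 5 log₁₀ d + 5 = 7.31 − 5·1.4386 + 5 = 5.117
Star B: M = m − 5 log₁₀ d + 5 = 19.04 − 5·1.6656 + 5 = 15.712
ΔM = M_A − M_B = 5.117 − (15.712) = -10.595; smaller M is more luminous → Star A.
L ratio = 10^(0.4 |ΔM|) = 10^4.238 = 17300

Star A is more luminous, by a factor of 17300.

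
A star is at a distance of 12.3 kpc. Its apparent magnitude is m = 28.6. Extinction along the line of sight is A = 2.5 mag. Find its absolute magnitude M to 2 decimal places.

M ≈ 10.65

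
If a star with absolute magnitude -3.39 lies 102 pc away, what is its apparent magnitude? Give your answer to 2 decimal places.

m = M + 5 log₁₀ d − 5 = -3.39 + 5·2.0086 − 5 = 1.653

m ≈ 1.65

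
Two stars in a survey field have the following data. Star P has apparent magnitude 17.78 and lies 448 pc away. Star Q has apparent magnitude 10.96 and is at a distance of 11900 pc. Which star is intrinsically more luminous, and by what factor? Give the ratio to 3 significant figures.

Star Q is more luminous, by a factor of 377000.

Star P: M = m − 5 log₁₀ d + 5 = 17.78 − 5·2.6513 + 5 = 9.524
Star Q: M = m − 5 log₁₀ d + 5 = 10.96 − 5·4.0755 + 5 = -4.418
ΔM = M_P − M_Q = 9.524 − (-4.418) = 13.941; smaller M is more luminous → Star Q.
L ratio = 10^(0.4 |ΔM|) = 10^5.577 = 377200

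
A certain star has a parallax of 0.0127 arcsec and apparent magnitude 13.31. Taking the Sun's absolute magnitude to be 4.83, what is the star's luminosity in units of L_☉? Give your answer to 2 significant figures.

d = 1/p = 1/0.0127″ = 78.74 pc
M = m − 5 log₁₀ d + 5 = 13.31 − 5·1.8962 + 5 = 8.829
M − M_☉ = 8.829 − 4.83 = 3.999
L/L_☉ = 10^(−0.4 × 3.999) = 0.02514

L/L_☉ ≈ 0.025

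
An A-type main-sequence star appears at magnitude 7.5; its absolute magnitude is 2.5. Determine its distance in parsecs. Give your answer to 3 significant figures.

d ≈ 100 pc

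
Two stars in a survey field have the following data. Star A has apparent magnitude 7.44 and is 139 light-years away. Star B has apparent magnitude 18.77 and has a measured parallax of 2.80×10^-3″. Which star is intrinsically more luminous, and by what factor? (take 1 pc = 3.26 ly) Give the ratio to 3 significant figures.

Star A: d = 139 ly / 3.26 = 42.64 pc
Star A: M = m − 5 log₁₀ d + 5 = 7.44 − 5·1.6298 + 5 = 4.291
Star B: d = 1/p = 1/2.80×10^-3″ = 357.1 pc
Star B: M = m − 5 log₁₀ d + 5 = 18.77 − 5·2.5528 + 5 = 11.006
ΔM = M_A − M_B = 4.291 − (11.006) = -6.715; smaller M is more luminous → Star A.
L ratio = 10^(0.4 |ΔM|) = 10^2.686 = 485.2

Star A is more luminous, by a factor of 485.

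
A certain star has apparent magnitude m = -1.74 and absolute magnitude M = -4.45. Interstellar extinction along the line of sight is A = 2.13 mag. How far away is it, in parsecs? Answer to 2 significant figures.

d ≈ 13 pc

m − M = 5 log₁₀(d/10 pc) + A  ⇒  -1.74 − (-4.45) − 2.13 = 5 log₁₀(d/10)
0.580 = 5 log₁₀(d/10)
log₁₀ d = (m − M − A)/5 + 1 = 1.1160
d = 10^1.1160 = 13.06 pc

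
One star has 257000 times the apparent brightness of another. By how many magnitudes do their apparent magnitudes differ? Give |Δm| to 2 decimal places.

|Δm| ≈ 13.52

Pogson: Δm = −2.5 log₁₀(ratio) = −2.5 log₁₀(257000) = −2.5 × 5.4099 = -13.525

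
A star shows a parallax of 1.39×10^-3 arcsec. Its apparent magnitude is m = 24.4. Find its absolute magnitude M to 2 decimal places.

M ≈ 15.12

d = 1/p = 1/1.39×10^-3″ = 719.4 pc
5 log₁₀(d/10 pc) = 5 log₁₀(719.4) − 5 = 9.285
M = m − 5 log₁₀(d/10) = 24.4 − 9.285 = 15.115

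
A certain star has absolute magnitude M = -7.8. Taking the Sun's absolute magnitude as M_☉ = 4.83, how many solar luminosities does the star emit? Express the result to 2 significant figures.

M − M_☉ = -7.8 − 4.83 = -12.630
L/L_☉ = 10^(−0.4 (M − M_☉)) = 10^5.052 = 112700

L/L_☉ ≈ 110000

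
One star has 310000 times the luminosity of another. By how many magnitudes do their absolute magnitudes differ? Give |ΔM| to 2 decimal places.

|ΔM| ≈ 13.73

Pogson: ΔM = −2.5 log₁₀(ratio) = −2.5 log₁₀(310000) = −2.5 × 5.4914 = -13.728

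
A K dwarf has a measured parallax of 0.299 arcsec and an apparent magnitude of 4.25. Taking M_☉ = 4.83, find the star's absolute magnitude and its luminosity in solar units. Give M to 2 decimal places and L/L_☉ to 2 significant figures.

M ≈ 6.63; L/L_☉ ≈ 0.19

d = 1/p = 1/0.299″ = 3.344 pc
M = m − 5 log₁₀ d + 5 = 4.25 − 5·0.5243 + 5 = 6.628
M − M_☉ = 6.628 − 4.83 = 1.798
L/L_☉ = 10^(−0.4 × 1.798) = 0.1908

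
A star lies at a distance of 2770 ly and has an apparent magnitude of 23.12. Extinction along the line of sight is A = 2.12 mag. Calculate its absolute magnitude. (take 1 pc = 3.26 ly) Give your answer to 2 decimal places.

M ≈ 11.35

d = 2770 ly / 3.26 = 849.7 pc
5 log₁₀(d/10 pc) = 5 log₁₀(849.7) − 5 = 9.646
M = m − 5 log₁₀(d/10) − A = 23.12 − 9.646 − 2.12 = 11.354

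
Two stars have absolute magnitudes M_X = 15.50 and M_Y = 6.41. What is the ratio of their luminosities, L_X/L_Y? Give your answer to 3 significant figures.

ΔM = M_X − M_Y = 9.09
L_X/L_Y = 10^(−0.4 ΔM) = 10^-3.636 = 2.312×10^-4

L_X/L_Y ≈ 2.31×10^-4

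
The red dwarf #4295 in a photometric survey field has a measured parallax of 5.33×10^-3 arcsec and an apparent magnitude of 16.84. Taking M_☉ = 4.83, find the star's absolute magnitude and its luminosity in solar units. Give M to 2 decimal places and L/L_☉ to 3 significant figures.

M ≈ 10.47; L/L_☉ ≈ 5.53×10^-3

d = 1/p = 1/5.33×10^-3″ = 187.6 pc
M = m − 5 log₁₀ d + 5 = 16.84 − 5·2.2733 + 5 = 10.474
M − M_☉ = 10.474 − 4.83 = 5.644
L/L_☉ = 10^(−0.4 × 5.644) = 5.528×10^-3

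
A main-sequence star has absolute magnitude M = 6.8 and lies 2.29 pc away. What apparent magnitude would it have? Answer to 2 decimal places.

m ≈ 3.60

m = M + 5 log₁₀ d − 5 = 6.8 + 5·0.3598 − 5 = 3.599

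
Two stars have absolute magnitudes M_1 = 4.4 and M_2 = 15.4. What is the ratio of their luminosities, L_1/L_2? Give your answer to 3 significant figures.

L_1/L_2 ≈ 25100

ΔM = M_1 − M_2 = -11.0
L_1/L_2 = 10^(−0.4 ΔM) = 10^4.400 = 25120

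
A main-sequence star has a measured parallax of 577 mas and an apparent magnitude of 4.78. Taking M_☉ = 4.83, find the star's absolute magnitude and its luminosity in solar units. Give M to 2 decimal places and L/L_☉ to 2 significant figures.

M ≈ 8.59; L/L_☉ ≈ 0.031

d = 1/p = 1000/577 mas = 1.733 pc
M = m − 5 log₁₀ d + 5 = 4.78 − 5·0.2388 + 5 = 8.586
M − M_☉ = 8.586 − 4.83 = 3.756
L/L_☉ = 10^(−0.4 × 3.756) = 0.03145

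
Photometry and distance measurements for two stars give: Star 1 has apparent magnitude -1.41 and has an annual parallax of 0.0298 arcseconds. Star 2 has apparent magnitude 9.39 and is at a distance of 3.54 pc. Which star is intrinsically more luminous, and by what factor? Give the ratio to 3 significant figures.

Star 1 is more luminous, by a factor of 1.88×10^6.

Star 1: d = 1/p = 1/0.0298″ = 33.56 pc
Star 1: M = m − 5 log₁₀ d + 5 = -1.41 − 5·1.5258 + 5 = -4.039
Star 2: M = m − 5 log₁₀ d + 5 = 9.39 − 5·0.5490 + 5 = 11.645
ΔM = M_1 − M_2 = -4.039 − (11.645) = -15.684; smaller M is more luminous → Star 1.
L ratio = 10^(0.4 |ΔM|) = 10^6.274 = 1.877×10^6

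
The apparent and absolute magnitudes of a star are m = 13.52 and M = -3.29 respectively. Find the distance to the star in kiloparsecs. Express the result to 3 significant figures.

d ≈ 23.0 kpc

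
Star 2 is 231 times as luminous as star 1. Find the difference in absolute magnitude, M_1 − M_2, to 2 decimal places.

M_1 − M_2 ≈ 5.91

Pogson: ΔM = −2.5 log₁₀(ratio) = −2.5 log₁₀(231) = −2.5 × 2.3636 = -5.909
Star 2 is brighter so has the smaller magnitude: M_1 − M_2 is positive.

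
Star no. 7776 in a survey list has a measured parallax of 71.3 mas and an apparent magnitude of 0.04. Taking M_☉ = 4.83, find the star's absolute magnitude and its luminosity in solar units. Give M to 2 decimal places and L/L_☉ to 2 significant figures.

d = 1/p = 1000/71.3 mas = 14.03 pc
M = m − 5 log₁₀ d + 5 = 0.04 − 5·1.1469 + 5 = -0.695
M − M_☉ = -0.695 − 4.83 = -5.525
L/L_☉ = 10^(−0.4 × -5.525) = 162.1

M ≈ -0.69; L/L_☉ ≈ 160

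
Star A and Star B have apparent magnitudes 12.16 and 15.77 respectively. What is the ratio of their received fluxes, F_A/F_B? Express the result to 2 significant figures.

Δm = 12.16 − (15.77) = -3.61
Flux ratio = 10^(−0.4 Δm) = 10^(−0.4 × -3.61) = 10^1.444 = 27.80

F_A/F_B ≈ 28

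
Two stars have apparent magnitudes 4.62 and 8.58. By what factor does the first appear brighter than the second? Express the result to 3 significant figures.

38.4

Magnitude difference = -3.96
Flux ratio = 10^(−0.4 Δm) = 10^(−0.4 × -3.96) = 10^1.584 = 38.37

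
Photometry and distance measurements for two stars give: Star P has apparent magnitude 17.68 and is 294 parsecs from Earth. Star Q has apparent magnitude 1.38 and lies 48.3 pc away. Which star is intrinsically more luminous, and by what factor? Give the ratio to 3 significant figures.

Star Q is more luminous, by a factor of 89400.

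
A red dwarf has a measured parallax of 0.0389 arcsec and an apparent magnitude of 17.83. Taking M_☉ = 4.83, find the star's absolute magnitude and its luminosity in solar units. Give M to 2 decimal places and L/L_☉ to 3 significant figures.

M ≈ 15.78; L/L_☉ ≈ 4.17×10^-5

d = 1/p = 1/0.0389″ = 25.71 pc
M = m − 5 log₁₀ d + 5 = 17.83 − 5·1.4101 + 5 = 15.780
M − M_☉ = 15.780 − 4.83 = 10.950
L/L_☉ = 10^(−0.4 × 10.950) = 4.170×10^-5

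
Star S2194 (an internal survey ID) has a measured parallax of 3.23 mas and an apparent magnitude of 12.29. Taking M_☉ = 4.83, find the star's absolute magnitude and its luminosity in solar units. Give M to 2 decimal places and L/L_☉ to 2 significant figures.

M ≈ 4.84; L/L_☉ ≈ 0.99

d = 1/p = 1000/3.23 mas = 309.6 pc
M = m − 5 log₁₀ d + 5 = 12.29 − 5·2.4908 + 5 = 4.836
M − M_☉ = 4.836 − 4.83 = 0.006
L/L_☉ = 10^(−0.4 × 0.006) = 0.9945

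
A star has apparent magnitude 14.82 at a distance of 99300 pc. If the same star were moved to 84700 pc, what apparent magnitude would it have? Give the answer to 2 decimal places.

m ≈ 14.47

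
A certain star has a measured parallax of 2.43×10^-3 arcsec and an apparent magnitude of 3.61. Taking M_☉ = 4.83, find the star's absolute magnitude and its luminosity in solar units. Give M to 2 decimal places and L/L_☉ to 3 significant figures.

M ≈ -4.46; L/L_☉ ≈ 5210

d = 1/p = 1/2.43×10^-3″ = 411.5 pc
M = m − 5 log₁₀ d + 5 = 3.61 − 5·2.6144 + 5 = -4.462
M − M_☉ = -4.462 − 4.83 = -9.292
L/L_☉ = 10^(−0.4 × -9.292) = 5209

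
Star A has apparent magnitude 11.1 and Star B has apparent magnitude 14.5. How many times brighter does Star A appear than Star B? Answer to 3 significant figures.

22.9

Δm = 11.1 − (14.5) = -3.4
Flux ratio = 10^(−0.4 Δm) = 10^(−0.4 × -3.4) = 10^1.360 = 22.91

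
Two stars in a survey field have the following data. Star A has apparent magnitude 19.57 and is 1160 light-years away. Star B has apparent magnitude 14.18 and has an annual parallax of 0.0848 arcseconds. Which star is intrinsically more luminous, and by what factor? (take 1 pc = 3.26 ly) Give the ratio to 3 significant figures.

Star A is more luminous, by a factor of 6.36.

Star A: d = 1160 ly / 3.26 = 355.8 pc
Star A: M = m − 5 log₁₀ d + 5 = 19.57 − 5·2.5512 + 5 = 11.814
Star B: d = 1/p = 1/0.0848″ = 11.79 pc
Star B: M = m − 5 log₁₀ d + 5 = 14.18 − 5·1.0716 + 5 = 13.822
ΔM = M_A − M_B = 11.814 − (13.822) = -2.008; smaller M is more luminous → Star A.
L ratio = 10^(0.4 |ΔM|) = 10^0.803 = 6.357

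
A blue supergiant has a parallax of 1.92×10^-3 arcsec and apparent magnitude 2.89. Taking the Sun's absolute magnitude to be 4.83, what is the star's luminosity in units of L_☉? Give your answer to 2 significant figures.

L/L_☉ ≈ 16000

d = 1/p = 1/1.92×10^-3″ = 520.8 pc
M = m − 5 log₁₀ d + 5 = 2.89 − 5·2.7167 + 5 = -5.693
M − M_☉ = -5.693 − 4.83 = -10.523
L/L_☉ = 10^(−0.4 × -10.523) = 16200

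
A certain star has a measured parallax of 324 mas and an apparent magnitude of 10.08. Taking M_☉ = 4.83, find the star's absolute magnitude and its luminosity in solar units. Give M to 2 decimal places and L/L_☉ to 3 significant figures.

M ≈ 12.63; L/L_☉ ≈ 7.57×10^-4

d = 1/p = 1000/324 mas = 3.086 pc
M = m − 5 log₁₀ d + 5 = 10.08 − 5·0.4895 + 5 = 12.633
M − M_☉ = 12.633 − 4.83 = 7.803
L/L_☉ = 10^(−0.4 × 7.803) = 7.567×10^-4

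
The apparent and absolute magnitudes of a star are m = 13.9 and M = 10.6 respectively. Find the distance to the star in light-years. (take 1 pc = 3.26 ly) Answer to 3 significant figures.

d ≈ 149 ly

μ = m − M = 3.300
m − M = 5 log₁₀ d − 5
log₁₀ d = (m − M)/5 + 1 = 1.6600
d = 10^1.6600 = 45.71 pc
= 149.0 ly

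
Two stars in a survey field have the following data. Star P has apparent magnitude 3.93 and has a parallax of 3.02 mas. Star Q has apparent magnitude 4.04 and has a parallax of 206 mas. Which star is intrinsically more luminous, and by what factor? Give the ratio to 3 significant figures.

Star P: p = 3.02 mas = 3.02×10^-3″ → d = 1/p = 331.1 pc
Star P: M = m − 5 log₁₀ d + 5 = 3.93 − 5·2.5200 + 5 = -3.670
Star Q: p = 206 mas = 0.206″ → d = 1/p = 4.854 pc
Star Q: M = m − 5 log₁₀ d + 5 = 4.04 − 5·0.6861 + 5 = 5.609
ΔM = M_P − M_Q = -3.670 − (5.609) = -9.279; smaller M is more luminous → Star P.
L ratio = 10^(0.4 |ΔM|) = 10^3.712 = 5149

Star P is more luminous, by a factor of 5150.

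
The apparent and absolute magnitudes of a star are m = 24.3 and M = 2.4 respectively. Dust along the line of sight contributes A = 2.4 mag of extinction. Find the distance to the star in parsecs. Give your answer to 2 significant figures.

d ≈ 79000 pc

m − M = 5 log₁₀(d/10 pc) + A  ⇒  24.3 − (2.4) − 2.4 = 5 log₁₀(d/10)
19.500 = 5 log₁₀(d/10)
log₁₀ d = (m − M − A)/5 + 1 = 4.9000
d = 10^4.9000 = 79430 pc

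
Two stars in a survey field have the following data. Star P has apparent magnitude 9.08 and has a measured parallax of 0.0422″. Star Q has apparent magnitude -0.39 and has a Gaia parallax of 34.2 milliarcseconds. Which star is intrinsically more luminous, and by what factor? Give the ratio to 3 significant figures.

Star Q is more luminous, by a factor of 9340.

Star P: d = 1/p = 1/0.0422″ = 23.70 pc
Star P: M = m − 5 log₁₀ d + 5 = 9.08 − 5·1.3747 + 5 = 7.207
Star Q: p = 34.2 mas = 0.0342″ → d = 1/p = 29.24 pc
Star Q: M = m − 5 log₁₀ d + 5 = -0.39 − 5·1.4660 + 5 = -2.720
ΔM = M_P − M_Q = 7.207 − (-2.720) = 9.926; smaller M is more luminous → Star Q.
L ratio = 10^(0.4 |ΔM|) = 10^3.971 = 9345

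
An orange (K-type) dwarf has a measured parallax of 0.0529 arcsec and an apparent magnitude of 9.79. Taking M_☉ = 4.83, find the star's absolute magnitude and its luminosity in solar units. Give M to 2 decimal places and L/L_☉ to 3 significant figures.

d = 1/p = 1/0.0529″ = 18.90 pc
M = m − 5 log₁₀ d + 5 = 9.79 − 5·1.2765 + 5 = 8.407
M − M_☉ = 8.407 − 4.83 = 3.577
L/L_☉ = 10^(−0.4 × 3.577) = 0.03708

M ≈ 8.41; L/L_☉ ≈ 0.0371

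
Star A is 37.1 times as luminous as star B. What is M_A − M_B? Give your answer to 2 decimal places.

M_A − M_B ≈ -3.92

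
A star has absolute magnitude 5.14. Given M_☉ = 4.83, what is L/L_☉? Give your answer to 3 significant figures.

M − M_☉ = 5.14 − 4.83 = 0.310
L/L_☉ = 10^(−0.4 (M − M_☉)) = 10^-0.124 = 0.7516

L/L_☉ ≈ 0.752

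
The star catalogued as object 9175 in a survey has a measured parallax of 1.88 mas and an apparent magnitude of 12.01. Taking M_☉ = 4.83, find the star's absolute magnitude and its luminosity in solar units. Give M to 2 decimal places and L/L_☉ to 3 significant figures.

M ≈ 3.38; L/L_☉ ≈ 3.80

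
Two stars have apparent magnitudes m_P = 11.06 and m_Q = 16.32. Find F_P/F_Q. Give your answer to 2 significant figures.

F_P/F_Q ≈ 130

Magnitude difference = -5.26
Flux ratio = 10^(−0.4 Δm) = 10^(−0.4 × -5.26) = 10^2.104 = 127.1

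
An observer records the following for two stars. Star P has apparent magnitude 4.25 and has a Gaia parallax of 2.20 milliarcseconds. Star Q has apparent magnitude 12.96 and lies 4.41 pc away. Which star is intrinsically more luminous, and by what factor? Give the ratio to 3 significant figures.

Star P: p = 2.20 mas = 2.20×10^-3″ → d = 1/p = 454.5 pc
Star P: M = m − 5 log₁₀ d + 5 = 4.25 − 5·2.6576 + 5 = -4.038
Star Q: M = m − 5 log₁₀ d + 5 = 12.96 − 5·0.6444 + 5 = 14.738
ΔM = M_P − M_Q = -4.038 − (14.738) = -18.776; smaller M is more luminous → Star P.
L ratio = 10^(0.4 |ΔM|) = 10^7.510 = 3.238×10^7

Star P is more luminous, by a factor of 3.24×10^7.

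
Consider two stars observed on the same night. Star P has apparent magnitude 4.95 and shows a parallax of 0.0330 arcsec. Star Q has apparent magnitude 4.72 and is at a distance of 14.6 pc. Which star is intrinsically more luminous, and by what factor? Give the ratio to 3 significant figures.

Star P is more luminous, by a factor of 3.49.

Star P: d = 1/p = 1/0.0330″ = 30.30 pc
Star P: M = m − 5 log₁₀ d + 5 = 4.95 − 5·1.4815 + 5 = 2.543
Star Q: M = m − 5 log₁₀ d + 5 = 4.72 − 5·1.1644 + 5 = 3.898
ΔM = M_P − M_Q = 2.543 − (3.898) = -1.356; smaller M is more luminous → Star P.
L ratio = 10^(0.4 |ΔM|) = 10^0.542 = 3.486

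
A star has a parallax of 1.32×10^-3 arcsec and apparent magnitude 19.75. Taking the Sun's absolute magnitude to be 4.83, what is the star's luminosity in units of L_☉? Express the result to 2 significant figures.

L/L_☉ ≈ 6.2×10^-3

d = 1/p = 1/1.32×10^-3″ = 757.6 pc
M = m − 5 log₁₀ d + 5 = 19.75 − 5·2.8794 + 5 = 10.353
M − M_☉ = 10.353 − 4.83 = 5.523
L/L_☉ = 10^(−0.4 × 5.523) = 6.178×10^-3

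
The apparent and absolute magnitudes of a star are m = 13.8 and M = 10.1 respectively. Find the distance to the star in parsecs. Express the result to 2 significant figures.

d ≈ 55 pc

Distance modulus: m − M = 13.8 − (10.1) = 3.700
m − M = 5 log₁₀ d − 5
log₁₀ d = (m − M)/5 + 1 = 1.7400
d = 10^1.7400 = 54.95 pc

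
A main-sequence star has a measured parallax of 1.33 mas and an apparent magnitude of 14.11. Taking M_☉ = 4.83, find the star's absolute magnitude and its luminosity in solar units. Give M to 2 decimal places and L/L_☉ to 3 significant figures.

d = 1/p = 1000/1.33 mas = 751.9 pc
M = m − 5 log₁₀ d + 5 = 14.11 − 5·2.8761 + 5 = 4.729
M − M_☉ = 4.729 − 4.83 = -0.101
L/L_☉ = 10^(−0.4 × -0.101) = 1.097

M ≈ 4.73; L/L_☉ ≈ 1.10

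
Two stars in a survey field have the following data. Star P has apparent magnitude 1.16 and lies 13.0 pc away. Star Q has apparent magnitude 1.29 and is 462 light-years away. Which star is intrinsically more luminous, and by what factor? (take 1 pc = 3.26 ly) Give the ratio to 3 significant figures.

Star Q is more luminous, by a factor of 105.

Star P: M = m − 5 log₁₀ d + 5 = 1.16 − 5·1.1139 + 5 = 0.590
Star Q: d = 462 ly / 3.26 = 141.7 pc
Star Q: M = m − 5 log₁₀ d + 5 = 1.29 − 5·2.1514 + 5 = -4.467
ΔM = M_P − M_Q = 0.590 − (-4.467) = 5.057; smaller M is more luminous → Star Q.
L ratio = 10^(0.4 |ΔM|) = 10^2.023 = 105.4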